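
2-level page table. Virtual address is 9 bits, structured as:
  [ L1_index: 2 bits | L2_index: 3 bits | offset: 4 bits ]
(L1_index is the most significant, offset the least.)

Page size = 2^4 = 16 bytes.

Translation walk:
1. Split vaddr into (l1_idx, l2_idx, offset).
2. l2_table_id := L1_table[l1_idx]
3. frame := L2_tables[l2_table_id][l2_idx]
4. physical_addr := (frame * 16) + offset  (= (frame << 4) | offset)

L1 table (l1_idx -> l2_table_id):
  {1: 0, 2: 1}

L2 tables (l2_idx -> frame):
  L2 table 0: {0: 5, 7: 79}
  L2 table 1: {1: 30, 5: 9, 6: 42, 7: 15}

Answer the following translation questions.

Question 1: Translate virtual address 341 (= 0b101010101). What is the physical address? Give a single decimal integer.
vaddr = 341 = 0b101010101
Split: l1_idx=2, l2_idx=5, offset=5
L1[2] = 1
L2[1][5] = 9
paddr = 9 * 16 + 5 = 149

Answer: 149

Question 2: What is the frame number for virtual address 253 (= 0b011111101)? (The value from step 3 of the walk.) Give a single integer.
Answer: 79

Derivation:
vaddr = 253: l1_idx=1, l2_idx=7
L1[1] = 0; L2[0][7] = 79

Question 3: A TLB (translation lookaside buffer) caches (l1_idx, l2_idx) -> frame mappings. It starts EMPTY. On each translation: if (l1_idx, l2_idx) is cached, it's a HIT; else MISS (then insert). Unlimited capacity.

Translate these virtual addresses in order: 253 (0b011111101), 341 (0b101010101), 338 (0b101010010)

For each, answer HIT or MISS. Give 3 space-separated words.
Answer: MISS MISS HIT

Derivation:
vaddr=253: (1,7) not in TLB -> MISS, insert
vaddr=341: (2,5) not in TLB -> MISS, insert
vaddr=338: (2,5) in TLB -> HIT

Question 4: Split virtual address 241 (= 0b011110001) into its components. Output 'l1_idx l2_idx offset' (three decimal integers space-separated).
vaddr = 241 = 0b011110001
  top 2 bits -> l1_idx = 1
  next 3 bits -> l2_idx = 7
  bottom 4 bits -> offset = 1

Answer: 1 7 1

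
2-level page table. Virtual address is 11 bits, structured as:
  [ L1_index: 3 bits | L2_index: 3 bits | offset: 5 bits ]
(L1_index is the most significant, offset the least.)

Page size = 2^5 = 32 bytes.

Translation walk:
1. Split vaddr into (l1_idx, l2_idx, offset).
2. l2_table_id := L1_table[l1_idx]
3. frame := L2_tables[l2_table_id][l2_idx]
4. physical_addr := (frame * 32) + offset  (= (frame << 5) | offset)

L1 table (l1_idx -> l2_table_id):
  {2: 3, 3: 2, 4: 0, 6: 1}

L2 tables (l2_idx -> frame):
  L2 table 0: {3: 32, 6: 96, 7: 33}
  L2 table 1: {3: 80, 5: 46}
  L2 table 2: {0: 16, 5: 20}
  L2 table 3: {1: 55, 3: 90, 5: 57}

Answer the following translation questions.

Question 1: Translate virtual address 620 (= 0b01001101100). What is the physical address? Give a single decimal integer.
vaddr = 620 = 0b01001101100
Split: l1_idx=2, l2_idx=3, offset=12
L1[2] = 3
L2[3][3] = 90
paddr = 90 * 32 + 12 = 2892

Answer: 2892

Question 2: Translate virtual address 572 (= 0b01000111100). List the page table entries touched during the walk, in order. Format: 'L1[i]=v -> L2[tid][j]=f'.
vaddr = 572 = 0b01000111100
Split: l1_idx=2, l2_idx=1, offset=28

Answer: L1[2]=3 -> L2[3][1]=55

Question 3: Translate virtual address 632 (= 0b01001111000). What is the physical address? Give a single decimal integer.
Answer: 2904

Derivation:
vaddr = 632 = 0b01001111000
Split: l1_idx=2, l2_idx=3, offset=24
L1[2] = 3
L2[3][3] = 90
paddr = 90 * 32 + 24 = 2904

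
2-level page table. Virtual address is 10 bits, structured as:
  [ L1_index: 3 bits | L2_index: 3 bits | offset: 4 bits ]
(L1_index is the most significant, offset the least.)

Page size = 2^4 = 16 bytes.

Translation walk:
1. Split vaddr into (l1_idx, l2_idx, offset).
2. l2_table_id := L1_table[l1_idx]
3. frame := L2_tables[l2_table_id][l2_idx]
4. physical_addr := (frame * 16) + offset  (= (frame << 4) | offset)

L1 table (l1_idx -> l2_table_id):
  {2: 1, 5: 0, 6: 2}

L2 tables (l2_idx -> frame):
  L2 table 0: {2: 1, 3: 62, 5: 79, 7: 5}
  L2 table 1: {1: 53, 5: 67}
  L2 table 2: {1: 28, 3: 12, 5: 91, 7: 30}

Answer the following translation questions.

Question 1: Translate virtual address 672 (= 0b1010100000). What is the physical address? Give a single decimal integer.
Answer: 16

Derivation:
vaddr = 672 = 0b1010100000
Split: l1_idx=5, l2_idx=2, offset=0
L1[5] = 0
L2[0][2] = 1
paddr = 1 * 16 + 0 = 16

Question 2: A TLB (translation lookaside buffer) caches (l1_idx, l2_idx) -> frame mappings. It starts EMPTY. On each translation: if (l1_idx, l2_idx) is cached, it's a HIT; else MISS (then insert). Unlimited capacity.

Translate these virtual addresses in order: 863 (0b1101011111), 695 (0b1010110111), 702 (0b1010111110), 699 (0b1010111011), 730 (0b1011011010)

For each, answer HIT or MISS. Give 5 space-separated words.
Answer: MISS MISS HIT HIT MISS

Derivation:
vaddr=863: (6,5) not in TLB -> MISS, insert
vaddr=695: (5,3) not in TLB -> MISS, insert
vaddr=702: (5,3) in TLB -> HIT
vaddr=699: (5,3) in TLB -> HIT
vaddr=730: (5,5) not in TLB -> MISS, insert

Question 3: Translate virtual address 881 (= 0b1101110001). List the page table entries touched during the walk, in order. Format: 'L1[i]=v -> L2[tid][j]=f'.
vaddr = 881 = 0b1101110001
Split: l1_idx=6, l2_idx=7, offset=1

Answer: L1[6]=2 -> L2[2][7]=30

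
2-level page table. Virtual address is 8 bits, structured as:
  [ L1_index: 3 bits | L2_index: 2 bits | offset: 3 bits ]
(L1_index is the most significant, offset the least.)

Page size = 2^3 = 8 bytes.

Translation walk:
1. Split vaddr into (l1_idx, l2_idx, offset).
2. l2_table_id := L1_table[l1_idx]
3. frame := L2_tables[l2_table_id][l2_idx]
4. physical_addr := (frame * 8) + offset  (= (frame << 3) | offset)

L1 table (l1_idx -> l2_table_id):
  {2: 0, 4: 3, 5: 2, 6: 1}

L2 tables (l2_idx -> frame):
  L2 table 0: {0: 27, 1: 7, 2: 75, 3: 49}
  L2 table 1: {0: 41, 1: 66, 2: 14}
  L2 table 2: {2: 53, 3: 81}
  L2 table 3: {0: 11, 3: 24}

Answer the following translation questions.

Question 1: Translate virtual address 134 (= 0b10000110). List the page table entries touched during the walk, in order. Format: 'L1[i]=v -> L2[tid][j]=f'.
Answer: L1[4]=3 -> L2[3][0]=11

Derivation:
vaddr = 134 = 0b10000110
Split: l1_idx=4, l2_idx=0, offset=6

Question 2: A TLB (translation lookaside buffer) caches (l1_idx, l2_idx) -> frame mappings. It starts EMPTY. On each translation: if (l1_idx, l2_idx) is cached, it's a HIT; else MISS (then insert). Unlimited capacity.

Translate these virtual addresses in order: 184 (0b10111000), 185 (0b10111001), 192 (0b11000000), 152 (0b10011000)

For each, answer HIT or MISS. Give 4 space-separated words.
Answer: MISS HIT MISS MISS

Derivation:
vaddr=184: (5,3) not in TLB -> MISS, insert
vaddr=185: (5,3) in TLB -> HIT
vaddr=192: (6,0) not in TLB -> MISS, insert
vaddr=152: (4,3) not in TLB -> MISS, insert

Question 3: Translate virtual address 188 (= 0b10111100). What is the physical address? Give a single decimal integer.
Answer: 652

Derivation:
vaddr = 188 = 0b10111100
Split: l1_idx=5, l2_idx=3, offset=4
L1[5] = 2
L2[2][3] = 81
paddr = 81 * 8 + 4 = 652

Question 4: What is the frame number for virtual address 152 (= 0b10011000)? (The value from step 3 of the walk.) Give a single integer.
vaddr = 152: l1_idx=4, l2_idx=3
L1[4] = 3; L2[3][3] = 24

Answer: 24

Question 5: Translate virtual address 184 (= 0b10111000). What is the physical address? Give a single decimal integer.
Answer: 648

Derivation:
vaddr = 184 = 0b10111000
Split: l1_idx=5, l2_idx=3, offset=0
L1[5] = 2
L2[2][3] = 81
paddr = 81 * 8 + 0 = 648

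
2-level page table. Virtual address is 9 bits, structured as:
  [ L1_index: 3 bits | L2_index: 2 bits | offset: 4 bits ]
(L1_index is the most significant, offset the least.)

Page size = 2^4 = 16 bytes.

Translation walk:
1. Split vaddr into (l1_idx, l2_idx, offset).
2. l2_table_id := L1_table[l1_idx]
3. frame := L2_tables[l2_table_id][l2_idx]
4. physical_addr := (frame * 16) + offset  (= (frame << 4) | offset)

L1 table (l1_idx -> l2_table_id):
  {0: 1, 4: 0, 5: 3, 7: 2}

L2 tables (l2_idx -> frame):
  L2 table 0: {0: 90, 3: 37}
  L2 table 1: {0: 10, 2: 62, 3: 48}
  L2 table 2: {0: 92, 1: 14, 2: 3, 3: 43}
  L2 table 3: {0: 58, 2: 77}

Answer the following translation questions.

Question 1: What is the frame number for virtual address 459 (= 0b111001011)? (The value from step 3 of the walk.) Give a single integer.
vaddr = 459: l1_idx=7, l2_idx=0
L1[7] = 2; L2[2][0] = 92

Answer: 92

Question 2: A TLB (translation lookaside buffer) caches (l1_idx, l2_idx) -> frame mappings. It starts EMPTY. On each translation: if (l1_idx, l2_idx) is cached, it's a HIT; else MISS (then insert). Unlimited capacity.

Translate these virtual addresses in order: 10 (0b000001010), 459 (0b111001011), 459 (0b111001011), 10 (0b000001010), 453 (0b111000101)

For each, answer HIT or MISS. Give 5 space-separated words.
vaddr=10: (0,0) not in TLB -> MISS, insert
vaddr=459: (7,0) not in TLB -> MISS, insert
vaddr=459: (7,0) in TLB -> HIT
vaddr=10: (0,0) in TLB -> HIT
vaddr=453: (7,0) in TLB -> HIT

Answer: MISS MISS HIT HIT HIT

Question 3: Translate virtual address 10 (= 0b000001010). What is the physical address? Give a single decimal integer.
vaddr = 10 = 0b000001010
Split: l1_idx=0, l2_idx=0, offset=10
L1[0] = 1
L2[1][0] = 10
paddr = 10 * 16 + 10 = 170

Answer: 170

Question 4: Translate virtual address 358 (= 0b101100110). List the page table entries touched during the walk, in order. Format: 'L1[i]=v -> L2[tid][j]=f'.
vaddr = 358 = 0b101100110
Split: l1_idx=5, l2_idx=2, offset=6

Answer: L1[5]=3 -> L2[3][2]=77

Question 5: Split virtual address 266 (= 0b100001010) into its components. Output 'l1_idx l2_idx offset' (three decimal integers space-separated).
vaddr = 266 = 0b100001010
  top 3 bits -> l1_idx = 4
  next 2 bits -> l2_idx = 0
  bottom 4 bits -> offset = 10

Answer: 4 0 10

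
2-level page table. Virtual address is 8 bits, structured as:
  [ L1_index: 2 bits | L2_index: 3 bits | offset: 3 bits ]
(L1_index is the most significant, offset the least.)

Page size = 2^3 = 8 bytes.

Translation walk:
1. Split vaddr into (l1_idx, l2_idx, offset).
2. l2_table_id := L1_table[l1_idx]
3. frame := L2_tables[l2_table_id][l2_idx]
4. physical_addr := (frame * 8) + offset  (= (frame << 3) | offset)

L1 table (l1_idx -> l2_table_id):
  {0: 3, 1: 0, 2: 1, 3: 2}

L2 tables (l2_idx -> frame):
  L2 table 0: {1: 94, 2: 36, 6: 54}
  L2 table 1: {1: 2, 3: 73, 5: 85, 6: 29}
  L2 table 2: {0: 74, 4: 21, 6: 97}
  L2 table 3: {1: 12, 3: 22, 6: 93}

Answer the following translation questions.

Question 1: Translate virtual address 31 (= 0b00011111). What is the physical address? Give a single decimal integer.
vaddr = 31 = 0b00011111
Split: l1_idx=0, l2_idx=3, offset=7
L1[0] = 3
L2[3][3] = 22
paddr = 22 * 8 + 7 = 183

Answer: 183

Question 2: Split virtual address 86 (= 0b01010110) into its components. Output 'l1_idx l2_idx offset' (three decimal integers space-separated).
Answer: 1 2 6

Derivation:
vaddr = 86 = 0b01010110
  top 2 bits -> l1_idx = 1
  next 3 bits -> l2_idx = 2
  bottom 3 bits -> offset = 6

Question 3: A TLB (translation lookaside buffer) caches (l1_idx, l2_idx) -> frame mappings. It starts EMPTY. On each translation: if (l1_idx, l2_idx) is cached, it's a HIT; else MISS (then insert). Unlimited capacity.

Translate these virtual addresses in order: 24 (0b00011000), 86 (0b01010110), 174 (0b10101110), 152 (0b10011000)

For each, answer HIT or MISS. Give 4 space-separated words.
Answer: MISS MISS MISS MISS

Derivation:
vaddr=24: (0,3) not in TLB -> MISS, insert
vaddr=86: (1,2) not in TLB -> MISS, insert
vaddr=174: (2,5) not in TLB -> MISS, insert
vaddr=152: (2,3) not in TLB -> MISS, insert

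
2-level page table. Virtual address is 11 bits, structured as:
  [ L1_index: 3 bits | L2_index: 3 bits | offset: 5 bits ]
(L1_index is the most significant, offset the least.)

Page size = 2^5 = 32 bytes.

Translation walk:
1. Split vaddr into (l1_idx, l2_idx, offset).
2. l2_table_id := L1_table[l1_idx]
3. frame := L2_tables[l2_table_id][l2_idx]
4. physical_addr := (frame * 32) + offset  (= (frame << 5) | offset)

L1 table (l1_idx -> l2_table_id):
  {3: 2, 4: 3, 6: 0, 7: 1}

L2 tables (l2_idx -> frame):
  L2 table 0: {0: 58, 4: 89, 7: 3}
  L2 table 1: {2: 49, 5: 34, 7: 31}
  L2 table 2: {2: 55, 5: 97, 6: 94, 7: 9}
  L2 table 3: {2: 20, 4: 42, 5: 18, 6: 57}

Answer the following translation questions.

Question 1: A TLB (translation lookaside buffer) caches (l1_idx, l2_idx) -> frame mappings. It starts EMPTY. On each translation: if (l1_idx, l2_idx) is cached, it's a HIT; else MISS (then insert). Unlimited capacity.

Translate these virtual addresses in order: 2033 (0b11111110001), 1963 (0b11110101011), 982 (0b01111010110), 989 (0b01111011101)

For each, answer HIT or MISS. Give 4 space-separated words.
Answer: MISS MISS MISS HIT

Derivation:
vaddr=2033: (7,7) not in TLB -> MISS, insert
vaddr=1963: (7,5) not in TLB -> MISS, insert
vaddr=982: (3,6) not in TLB -> MISS, insert
vaddr=989: (3,6) in TLB -> HIT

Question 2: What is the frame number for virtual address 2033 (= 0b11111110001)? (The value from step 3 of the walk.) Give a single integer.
vaddr = 2033: l1_idx=7, l2_idx=7
L1[7] = 1; L2[1][7] = 31

Answer: 31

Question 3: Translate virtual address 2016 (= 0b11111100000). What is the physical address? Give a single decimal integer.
vaddr = 2016 = 0b11111100000
Split: l1_idx=7, l2_idx=7, offset=0
L1[7] = 1
L2[1][7] = 31
paddr = 31 * 32 + 0 = 992

Answer: 992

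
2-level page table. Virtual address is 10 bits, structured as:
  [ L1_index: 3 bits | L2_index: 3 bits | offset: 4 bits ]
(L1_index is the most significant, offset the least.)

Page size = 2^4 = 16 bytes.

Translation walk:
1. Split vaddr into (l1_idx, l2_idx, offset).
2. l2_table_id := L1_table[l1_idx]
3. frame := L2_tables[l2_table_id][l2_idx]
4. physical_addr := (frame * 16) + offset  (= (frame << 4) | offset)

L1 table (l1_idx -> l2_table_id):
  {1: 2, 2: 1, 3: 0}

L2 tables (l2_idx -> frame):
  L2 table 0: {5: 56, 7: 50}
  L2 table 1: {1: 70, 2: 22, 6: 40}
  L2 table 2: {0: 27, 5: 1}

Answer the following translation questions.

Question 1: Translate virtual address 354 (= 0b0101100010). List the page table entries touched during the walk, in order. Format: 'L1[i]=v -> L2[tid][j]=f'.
vaddr = 354 = 0b0101100010
Split: l1_idx=2, l2_idx=6, offset=2

Answer: L1[2]=1 -> L2[1][6]=40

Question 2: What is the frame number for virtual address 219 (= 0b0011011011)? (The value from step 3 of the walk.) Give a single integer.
Answer: 1

Derivation:
vaddr = 219: l1_idx=1, l2_idx=5
L1[1] = 2; L2[2][5] = 1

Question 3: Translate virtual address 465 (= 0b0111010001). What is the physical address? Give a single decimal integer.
vaddr = 465 = 0b0111010001
Split: l1_idx=3, l2_idx=5, offset=1
L1[3] = 0
L2[0][5] = 56
paddr = 56 * 16 + 1 = 897

Answer: 897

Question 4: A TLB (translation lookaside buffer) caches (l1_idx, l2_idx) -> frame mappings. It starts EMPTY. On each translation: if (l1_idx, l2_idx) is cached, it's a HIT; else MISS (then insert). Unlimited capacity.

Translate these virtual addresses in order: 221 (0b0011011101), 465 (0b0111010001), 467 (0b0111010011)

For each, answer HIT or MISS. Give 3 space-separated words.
Answer: MISS MISS HIT

Derivation:
vaddr=221: (1,5) not in TLB -> MISS, insert
vaddr=465: (3,5) not in TLB -> MISS, insert
vaddr=467: (3,5) in TLB -> HIT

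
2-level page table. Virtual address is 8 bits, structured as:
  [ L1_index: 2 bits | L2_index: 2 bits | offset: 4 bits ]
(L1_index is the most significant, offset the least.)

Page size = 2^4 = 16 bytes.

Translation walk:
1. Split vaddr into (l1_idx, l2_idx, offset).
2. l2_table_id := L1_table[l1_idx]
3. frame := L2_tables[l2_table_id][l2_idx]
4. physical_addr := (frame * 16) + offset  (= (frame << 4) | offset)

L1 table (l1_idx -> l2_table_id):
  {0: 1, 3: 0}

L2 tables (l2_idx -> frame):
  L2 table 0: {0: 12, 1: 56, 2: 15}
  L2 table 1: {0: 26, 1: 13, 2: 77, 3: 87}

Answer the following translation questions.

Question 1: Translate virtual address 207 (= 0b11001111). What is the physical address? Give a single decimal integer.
vaddr = 207 = 0b11001111
Split: l1_idx=3, l2_idx=0, offset=15
L1[3] = 0
L2[0][0] = 12
paddr = 12 * 16 + 15 = 207

Answer: 207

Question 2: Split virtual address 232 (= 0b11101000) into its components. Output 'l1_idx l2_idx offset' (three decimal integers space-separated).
vaddr = 232 = 0b11101000
  top 2 bits -> l1_idx = 3
  next 2 bits -> l2_idx = 2
  bottom 4 bits -> offset = 8

Answer: 3 2 8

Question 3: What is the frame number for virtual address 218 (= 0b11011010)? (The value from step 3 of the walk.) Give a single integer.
vaddr = 218: l1_idx=3, l2_idx=1
L1[3] = 0; L2[0][1] = 56

Answer: 56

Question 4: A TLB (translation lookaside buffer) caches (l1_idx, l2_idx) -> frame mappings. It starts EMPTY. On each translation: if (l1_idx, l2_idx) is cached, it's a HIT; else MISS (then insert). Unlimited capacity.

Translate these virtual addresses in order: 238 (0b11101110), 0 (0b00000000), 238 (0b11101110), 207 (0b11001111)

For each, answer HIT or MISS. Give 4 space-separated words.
Answer: MISS MISS HIT MISS

Derivation:
vaddr=238: (3,2) not in TLB -> MISS, insert
vaddr=0: (0,0) not in TLB -> MISS, insert
vaddr=238: (3,2) in TLB -> HIT
vaddr=207: (3,0) not in TLB -> MISS, insert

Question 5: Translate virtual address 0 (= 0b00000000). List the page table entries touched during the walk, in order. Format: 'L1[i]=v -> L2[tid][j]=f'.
vaddr = 0 = 0b00000000
Split: l1_idx=0, l2_idx=0, offset=0

Answer: L1[0]=1 -> L2[1][0]=26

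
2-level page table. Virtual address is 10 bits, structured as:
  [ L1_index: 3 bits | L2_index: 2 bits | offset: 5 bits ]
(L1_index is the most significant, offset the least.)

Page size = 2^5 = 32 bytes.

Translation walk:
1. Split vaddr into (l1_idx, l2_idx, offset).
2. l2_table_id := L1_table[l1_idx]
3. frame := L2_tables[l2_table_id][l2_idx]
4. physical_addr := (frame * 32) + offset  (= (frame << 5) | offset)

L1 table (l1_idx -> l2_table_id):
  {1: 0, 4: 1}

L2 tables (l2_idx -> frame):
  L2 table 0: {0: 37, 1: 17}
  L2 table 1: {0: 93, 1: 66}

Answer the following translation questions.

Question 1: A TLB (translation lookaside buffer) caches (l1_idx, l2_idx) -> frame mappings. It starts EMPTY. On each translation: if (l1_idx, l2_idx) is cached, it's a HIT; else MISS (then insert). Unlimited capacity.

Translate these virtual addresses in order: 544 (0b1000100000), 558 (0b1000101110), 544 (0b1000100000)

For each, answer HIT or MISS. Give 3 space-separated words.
vaddr=544: (4,1) not in TLB -> MISS, insert
vaddr=558: (4,1) in TLB -> HIT
vaddr=544: (4,1) in TLB -> HIT

Answer: MISS HIT HIT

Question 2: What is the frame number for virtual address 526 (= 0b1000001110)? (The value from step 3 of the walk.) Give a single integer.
Answer: 93

Derivation:
vaddr = 526: l1_idx=4, l2_idx=0
L1[4] = 1; L2[1][0] = 93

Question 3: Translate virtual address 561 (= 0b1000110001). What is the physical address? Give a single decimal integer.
Answer: 2129

Derivation:
vaddr = 561 = 0b1000110001
Split: l1_idx=4, l2_idx=1, offset=17
L1[4] = 1
L2[1][1] = 66
paddr = 66 * 32 + 17 = 2129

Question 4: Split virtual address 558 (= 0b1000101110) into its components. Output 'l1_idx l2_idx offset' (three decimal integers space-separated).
vaddr = 558 = 0b1000101110
  top 3 bits -> l1_idx = 4
  next 2 bits -> l2_idx = 1
  bottom 5 bits -> offset = 14

Answer: 4 1 14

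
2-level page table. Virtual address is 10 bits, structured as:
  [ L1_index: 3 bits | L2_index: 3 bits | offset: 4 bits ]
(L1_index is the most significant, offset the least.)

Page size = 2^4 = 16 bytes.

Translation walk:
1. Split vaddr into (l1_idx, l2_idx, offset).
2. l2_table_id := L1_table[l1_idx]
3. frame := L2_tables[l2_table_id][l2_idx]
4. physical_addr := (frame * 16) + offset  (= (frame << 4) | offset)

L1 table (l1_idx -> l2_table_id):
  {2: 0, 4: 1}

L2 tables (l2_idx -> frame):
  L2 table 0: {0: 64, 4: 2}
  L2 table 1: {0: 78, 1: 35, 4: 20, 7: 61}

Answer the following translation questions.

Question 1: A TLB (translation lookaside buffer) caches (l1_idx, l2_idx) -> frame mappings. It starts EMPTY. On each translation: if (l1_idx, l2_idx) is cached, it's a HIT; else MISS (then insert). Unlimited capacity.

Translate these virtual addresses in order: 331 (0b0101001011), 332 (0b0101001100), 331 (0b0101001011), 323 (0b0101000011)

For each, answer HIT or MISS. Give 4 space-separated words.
vaddr=331: (2,4) not in TLB -> MISS, insert
vaddr=332: (2,4) in TLB -> HIT
vaddr=331: (2,4) in TLB -> HIT
vaddr=323: (2,4) in TLB -> HIT

Answer: MISS HIT HIT HIT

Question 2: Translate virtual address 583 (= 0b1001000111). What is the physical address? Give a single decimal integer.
Answer: 327

Derivation:
vaddr = 583 = 0b1001000111
Split: l1_idx=4, l2_idx=4, offset=7
L1[4] = 1
L2[1][4] = 20
paddr = 20 * 16 + 7 = 327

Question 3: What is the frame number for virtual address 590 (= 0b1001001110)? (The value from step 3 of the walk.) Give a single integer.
Answer: 20

Derivation:
vaddr = 590: l1_idx=4, l2_idx=4
L1[4] = 1; L2[1][4] = 20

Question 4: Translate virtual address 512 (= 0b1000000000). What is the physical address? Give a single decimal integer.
vaddr = 512 = 0b1000000000
Split: l1_idx=4, l2_idx=0, offset=0
L1[4] = 1
L2[1][0] = 78
paddr = 78 * 16 + 0 = 1248

Answer: 1248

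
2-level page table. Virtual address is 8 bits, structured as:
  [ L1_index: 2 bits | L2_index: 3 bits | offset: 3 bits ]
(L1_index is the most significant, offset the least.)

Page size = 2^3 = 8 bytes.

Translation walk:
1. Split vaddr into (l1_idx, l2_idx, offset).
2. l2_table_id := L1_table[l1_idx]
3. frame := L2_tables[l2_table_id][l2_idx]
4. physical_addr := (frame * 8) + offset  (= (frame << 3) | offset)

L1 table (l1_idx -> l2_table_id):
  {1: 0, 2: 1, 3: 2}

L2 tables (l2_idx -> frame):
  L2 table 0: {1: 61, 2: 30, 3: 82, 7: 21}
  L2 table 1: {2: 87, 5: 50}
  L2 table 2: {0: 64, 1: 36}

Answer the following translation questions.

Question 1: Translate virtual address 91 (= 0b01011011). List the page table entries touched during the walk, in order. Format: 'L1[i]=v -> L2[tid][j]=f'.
Answer: L1[1]=0 -> L2[0][3]=82

Derivation:
vaddr = 91 = 0b01011011
Split: l1_idx=1, l2_idx=3, offset=3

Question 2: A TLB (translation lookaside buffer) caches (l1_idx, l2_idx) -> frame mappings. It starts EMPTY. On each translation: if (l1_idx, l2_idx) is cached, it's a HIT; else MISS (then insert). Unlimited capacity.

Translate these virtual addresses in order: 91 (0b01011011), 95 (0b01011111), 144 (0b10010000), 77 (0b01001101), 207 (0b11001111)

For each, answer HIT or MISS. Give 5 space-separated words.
Answer: MISS HIT MISS MISS MISS

Derivation:
vaddr=91: (1,3) not in TLB -> MISS, insert
vaddr=95: (1,3) in TLB -> HIT
vaddr=144: (2,2) not in TLB -> MISS, insert
vaddr=77: (1,1) not in TLB -> MISS, insert
vaddr=207: (3,1) not in TLB -> MISS, insert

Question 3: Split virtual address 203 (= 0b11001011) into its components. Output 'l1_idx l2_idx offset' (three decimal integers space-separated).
vaddr = 203 = 0b11001011
  top 2 bits -> l1_idx = 3
  next 3 bits -> l2_idx = 1
  bottom 3 bits -> offset = 3

Answer: 3 1 3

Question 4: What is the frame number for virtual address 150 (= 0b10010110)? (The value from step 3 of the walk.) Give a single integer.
vaddr = 150: l1_idx=2, l2_idx=2
L1[2] = 1; L2[1][2] = 87

Answer: 87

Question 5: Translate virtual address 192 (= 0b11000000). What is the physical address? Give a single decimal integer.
vaddr = 192 = 0b11000000
Split: l1_idx=3, l2_idx=0, offset=0
L1[3] = 2
L2[2][0] = 64
paddr = 64 * 8 + 0 = 512

Answer: 512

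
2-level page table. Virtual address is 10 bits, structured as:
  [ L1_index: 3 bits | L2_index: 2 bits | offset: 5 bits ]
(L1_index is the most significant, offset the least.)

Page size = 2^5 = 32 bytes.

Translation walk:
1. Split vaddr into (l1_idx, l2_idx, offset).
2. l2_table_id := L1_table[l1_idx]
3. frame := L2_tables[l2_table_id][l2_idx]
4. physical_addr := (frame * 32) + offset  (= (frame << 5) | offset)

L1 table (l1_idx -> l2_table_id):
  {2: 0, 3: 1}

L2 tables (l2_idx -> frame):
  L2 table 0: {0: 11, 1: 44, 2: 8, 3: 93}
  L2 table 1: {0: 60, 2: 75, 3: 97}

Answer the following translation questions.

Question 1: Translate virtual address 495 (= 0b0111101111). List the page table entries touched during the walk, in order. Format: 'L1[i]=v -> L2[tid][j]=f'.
vaddr = 495 = 0b0111101111
Split: l1_idx=3, l2_idx=3, offset=15

Answer: L1[3]=1 -> L2[1][3]=97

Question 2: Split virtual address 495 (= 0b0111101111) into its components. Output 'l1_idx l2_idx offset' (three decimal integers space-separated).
Answer: 3 3 15

Derivation:
vaddr = 495 = 0b0111101111
  top 3 bits -> l1_idx = 3
  next 2 bits -> l2_idx = 3
  bottom 5 bits -> offset = 15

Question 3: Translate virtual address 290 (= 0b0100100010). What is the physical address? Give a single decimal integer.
Answer: 1410

Derivation:
vaddr = 290 = 0b0100100010
Split: l1_idx=2, l2_idx=1, offset=2
L1[2] = 0
L2[0][1] = 44
paddr = 44 * 32 + 2 = 1410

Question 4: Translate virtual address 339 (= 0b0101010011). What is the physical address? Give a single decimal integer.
vaddr = 339 = 0b0101010011
Split: l1_idx=2, l2_idx=2, offset=19
L1[2] = 0
L2[0][2] = 8
paddr = 8 * 32 + 19 = 275

Answer: 275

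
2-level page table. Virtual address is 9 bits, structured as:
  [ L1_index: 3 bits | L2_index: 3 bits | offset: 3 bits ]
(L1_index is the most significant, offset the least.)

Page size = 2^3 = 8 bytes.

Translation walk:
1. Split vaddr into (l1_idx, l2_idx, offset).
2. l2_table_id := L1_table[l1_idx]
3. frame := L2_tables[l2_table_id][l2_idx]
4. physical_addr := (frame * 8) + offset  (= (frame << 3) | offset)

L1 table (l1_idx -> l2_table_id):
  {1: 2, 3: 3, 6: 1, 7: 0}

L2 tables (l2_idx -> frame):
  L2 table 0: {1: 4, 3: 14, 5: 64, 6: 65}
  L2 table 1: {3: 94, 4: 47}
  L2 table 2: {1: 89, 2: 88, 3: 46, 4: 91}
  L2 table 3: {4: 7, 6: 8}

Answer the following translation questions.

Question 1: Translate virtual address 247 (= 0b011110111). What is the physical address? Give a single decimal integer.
Answer: 71

Derivation:
vaddr = 247 = 0b011110111
Split: l1_idx=3, l2_idx=6, offset=7
L1[3] = 3
L2[3][6] = 8
paddr = 8 * 8 + 7 = 71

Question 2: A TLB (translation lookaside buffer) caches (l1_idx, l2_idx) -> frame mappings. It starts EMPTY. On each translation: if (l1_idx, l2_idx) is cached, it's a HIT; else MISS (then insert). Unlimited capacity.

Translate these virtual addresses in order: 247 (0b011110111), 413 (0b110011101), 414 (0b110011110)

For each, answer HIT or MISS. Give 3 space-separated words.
vaddr=247: (3,6) not in TLB -> MISS, insert
vaddr=413: (6,3) not in TLB -> MISS, insert
vaddr=414: (6,3) in TLB -> HIT

Answer: MISS MISS HIT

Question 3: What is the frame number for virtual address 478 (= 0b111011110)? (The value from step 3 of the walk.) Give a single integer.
vaddr = 478: l1_idx=7, l2_idx=3
L1[7] = 0; L2[0][3] = 14

Answer: 14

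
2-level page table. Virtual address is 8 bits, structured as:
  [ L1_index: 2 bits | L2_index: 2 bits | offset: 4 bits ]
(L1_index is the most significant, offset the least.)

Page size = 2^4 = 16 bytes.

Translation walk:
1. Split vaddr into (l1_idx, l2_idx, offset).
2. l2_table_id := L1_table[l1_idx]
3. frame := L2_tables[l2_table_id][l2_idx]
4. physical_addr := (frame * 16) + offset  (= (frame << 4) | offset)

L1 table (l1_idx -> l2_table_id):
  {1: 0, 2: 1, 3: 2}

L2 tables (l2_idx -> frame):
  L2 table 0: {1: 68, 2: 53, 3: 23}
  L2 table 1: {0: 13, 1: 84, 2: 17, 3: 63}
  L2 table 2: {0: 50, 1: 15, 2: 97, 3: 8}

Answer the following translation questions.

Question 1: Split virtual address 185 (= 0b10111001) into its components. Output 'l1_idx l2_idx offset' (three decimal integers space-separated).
Answer: 2 3 9

Derivation:
vaddr = 185 = 0b10111001
  top 2 bits -> l1_idx = 2
  next 2 bits -> l2_idx = 3
  bottom 4 bits -> offset = 9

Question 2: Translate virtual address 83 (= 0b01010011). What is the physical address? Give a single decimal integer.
vaddr = 83 = 0b01010011
Split: l1_idx=1, l2_idx=1, offset=3
L1[1] = 0
L2[0][1] = 68
paddr = 68 * 16 + 3 = 1091

Answer: 1091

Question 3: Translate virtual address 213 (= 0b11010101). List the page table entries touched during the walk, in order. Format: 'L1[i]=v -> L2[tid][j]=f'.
Answer: L1[3]=2 -> L2[2][1]=15

Derivation:
vaddr = 213 = 0b11010101
Split: l1_idx=3, l2_idx=1, offset=5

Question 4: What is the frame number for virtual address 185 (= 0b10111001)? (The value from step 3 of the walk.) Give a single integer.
vaddr = 185: l1_idx=2, l2_idx=3
L1[2] = 1; L2[1][3] = 63

Answer: 63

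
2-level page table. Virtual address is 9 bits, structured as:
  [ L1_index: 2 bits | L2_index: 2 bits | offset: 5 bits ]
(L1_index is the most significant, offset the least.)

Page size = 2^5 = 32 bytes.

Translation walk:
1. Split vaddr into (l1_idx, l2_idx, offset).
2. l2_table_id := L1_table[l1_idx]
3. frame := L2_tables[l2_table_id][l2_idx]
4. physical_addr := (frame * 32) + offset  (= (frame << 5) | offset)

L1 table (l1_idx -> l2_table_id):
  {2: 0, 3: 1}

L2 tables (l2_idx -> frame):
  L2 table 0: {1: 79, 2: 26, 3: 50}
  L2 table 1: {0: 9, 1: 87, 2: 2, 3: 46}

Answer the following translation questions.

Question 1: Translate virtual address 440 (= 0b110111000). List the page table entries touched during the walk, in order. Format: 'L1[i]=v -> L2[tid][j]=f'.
Answer: L1[3]=1 -> L2[1][1]=87

Derivation:
vaddr = 440 = 0b110111000
Split: l1_idx=3, l2_idx=1, offset=24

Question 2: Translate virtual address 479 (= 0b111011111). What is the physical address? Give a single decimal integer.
Answer: 95

Derivation:
vaddr = 479 = 0b111011111
Split: l1_idx=3, l2_idx=2, offset=31
L1[3] = 1
L2[1][2] = 2
paddr = 2 * 32 + 31 = 95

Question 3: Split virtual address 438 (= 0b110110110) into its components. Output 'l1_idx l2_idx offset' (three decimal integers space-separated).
vaddr = 438 = 0b110110110
  top 2 bits -> l1_idx = 3
  next 2 bits -> l2_idx = 1
  bottom 5 bits -> offset = 22

Answer: 3 1 22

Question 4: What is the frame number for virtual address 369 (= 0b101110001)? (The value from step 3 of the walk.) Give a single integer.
vaddr = 369: l1_idx=2, l2_idx=3
L1[2] = 0; L2[0][3] = 50

Answer: 50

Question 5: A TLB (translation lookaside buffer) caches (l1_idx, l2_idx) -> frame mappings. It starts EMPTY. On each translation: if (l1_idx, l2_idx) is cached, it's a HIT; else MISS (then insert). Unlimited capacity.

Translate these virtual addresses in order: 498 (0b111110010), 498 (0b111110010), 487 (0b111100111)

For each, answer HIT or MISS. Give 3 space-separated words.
Answer: MISS HIT HIT

Derivation:
vaddr=498: (3,3) not in TLB -> MISS, insert
vaddr=498: (3,3) in TLB -> HIT
vaddr=487: (3,3) in TLB -> HIT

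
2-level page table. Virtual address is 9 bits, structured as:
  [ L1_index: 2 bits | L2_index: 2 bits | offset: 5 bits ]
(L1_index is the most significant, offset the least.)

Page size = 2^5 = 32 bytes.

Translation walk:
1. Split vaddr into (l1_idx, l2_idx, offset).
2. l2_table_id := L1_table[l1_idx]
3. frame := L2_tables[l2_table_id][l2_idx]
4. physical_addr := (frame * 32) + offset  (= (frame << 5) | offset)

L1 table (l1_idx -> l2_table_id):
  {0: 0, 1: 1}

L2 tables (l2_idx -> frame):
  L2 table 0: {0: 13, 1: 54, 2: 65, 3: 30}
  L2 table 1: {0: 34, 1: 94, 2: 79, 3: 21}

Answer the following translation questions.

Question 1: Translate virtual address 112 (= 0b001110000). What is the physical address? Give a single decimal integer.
vaddr = 112 = 0b001110000
Split: l1_idx=0, l2_idx=3, offset=16
L1[0] = 0
L2[0][3] = 30
paddr = 30 * 32 + 16 = 976

Answer: 976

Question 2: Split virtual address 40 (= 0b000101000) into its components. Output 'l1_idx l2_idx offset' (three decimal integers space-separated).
vaddr = 40 = 0b000101000
  top 2 bits -> l1_idx = 0
  next 2 bits -> l2_idx = 1
  bottom 5 bits -> offset = 8

Answer: 0 1 8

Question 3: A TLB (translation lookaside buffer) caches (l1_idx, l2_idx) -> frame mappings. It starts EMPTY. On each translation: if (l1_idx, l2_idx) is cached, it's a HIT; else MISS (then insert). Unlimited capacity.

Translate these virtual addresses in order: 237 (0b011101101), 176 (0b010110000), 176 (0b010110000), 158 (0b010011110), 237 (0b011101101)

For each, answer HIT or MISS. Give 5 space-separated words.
Answer: MISS MISS HIT MISS HIT

Derivation:
vaddr=237: (1,3) not in TLB -> MISS, insert
vaddr=176: (1,1) not in TLB -> MISS, insert
vaddr=176: (1,1) in TLB -> HIT
vaddr=158: (1,0) not in TLB -> MISS, insert
vaddr=237: (1,3) in TLB -> HIT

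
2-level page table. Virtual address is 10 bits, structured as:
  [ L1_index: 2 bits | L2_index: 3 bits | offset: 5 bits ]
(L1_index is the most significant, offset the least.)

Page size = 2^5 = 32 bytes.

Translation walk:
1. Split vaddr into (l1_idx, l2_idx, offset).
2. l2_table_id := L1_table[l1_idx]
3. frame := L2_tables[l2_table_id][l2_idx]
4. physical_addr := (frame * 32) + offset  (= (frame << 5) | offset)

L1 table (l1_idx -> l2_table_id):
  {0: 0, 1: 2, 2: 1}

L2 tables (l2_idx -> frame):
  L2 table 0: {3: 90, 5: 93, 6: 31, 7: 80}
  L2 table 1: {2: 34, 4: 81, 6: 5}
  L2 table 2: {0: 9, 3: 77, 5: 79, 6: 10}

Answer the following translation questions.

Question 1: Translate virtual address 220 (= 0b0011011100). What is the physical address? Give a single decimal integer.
vaddr = 220 = 0b0011011100
Split: l1_idx=0, l2_idx=6, offset=28
L1[0] = 0
L2[0][6] = 31
paddr = 31 * 32 + 28 = 1020

Answer: 1020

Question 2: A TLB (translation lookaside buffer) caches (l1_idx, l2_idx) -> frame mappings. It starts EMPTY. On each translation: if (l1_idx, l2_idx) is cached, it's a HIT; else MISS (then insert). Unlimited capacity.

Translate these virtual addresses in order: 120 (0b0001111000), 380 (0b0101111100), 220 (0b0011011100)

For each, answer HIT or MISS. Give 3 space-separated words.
Answer: MISS MISS MISS

Derivation:
vaddr=120: (0,3) not in TLB -> MISS, insert
vaddr=380: (1,3) not in TLB -> MISS, insert
vaddr=220: (0,6) not in TLB -> MISS, insert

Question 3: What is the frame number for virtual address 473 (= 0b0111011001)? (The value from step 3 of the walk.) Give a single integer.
Answer: 10

Derivation:
vaddr = 473: l1_idx=1, l2_idx=6
L1[1] = 2; L2[2][6] = 10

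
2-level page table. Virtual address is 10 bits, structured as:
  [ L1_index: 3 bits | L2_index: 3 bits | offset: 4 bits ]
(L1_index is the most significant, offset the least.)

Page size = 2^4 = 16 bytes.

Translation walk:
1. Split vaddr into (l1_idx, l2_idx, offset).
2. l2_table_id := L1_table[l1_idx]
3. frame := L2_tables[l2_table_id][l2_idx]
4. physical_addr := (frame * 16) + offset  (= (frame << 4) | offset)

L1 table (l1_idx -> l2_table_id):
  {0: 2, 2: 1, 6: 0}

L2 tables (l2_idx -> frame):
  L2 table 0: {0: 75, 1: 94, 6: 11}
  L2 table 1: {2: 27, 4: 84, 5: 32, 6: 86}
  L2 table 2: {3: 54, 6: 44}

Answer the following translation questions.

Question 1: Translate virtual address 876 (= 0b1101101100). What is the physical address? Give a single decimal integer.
vaddr = 876 = 0b1101101100
Split: l1_idx=6, l2_idx=6, offset=12
L1[6] = 0
L2[0][6] = 11
paddr = 11 * 16 + 12 = 188

Answer: 188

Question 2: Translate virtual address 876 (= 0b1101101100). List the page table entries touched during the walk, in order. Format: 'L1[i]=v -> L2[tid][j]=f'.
Answer: L1[6]=0 -> L2[0][6]=11

Derivation:
vaddr = 876 = 0b1101101100
Split: l1_idx=6, l2_idx=6, offset=12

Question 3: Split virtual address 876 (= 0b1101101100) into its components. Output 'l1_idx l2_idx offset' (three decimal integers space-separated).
vaddr = 876 = 0b1101101100
  top 3 bits -> l1_idx = 6
  next 3 bits -> l2_idx = 6
  bottom 4 bits -> offset = 12

Answer: 6 6 12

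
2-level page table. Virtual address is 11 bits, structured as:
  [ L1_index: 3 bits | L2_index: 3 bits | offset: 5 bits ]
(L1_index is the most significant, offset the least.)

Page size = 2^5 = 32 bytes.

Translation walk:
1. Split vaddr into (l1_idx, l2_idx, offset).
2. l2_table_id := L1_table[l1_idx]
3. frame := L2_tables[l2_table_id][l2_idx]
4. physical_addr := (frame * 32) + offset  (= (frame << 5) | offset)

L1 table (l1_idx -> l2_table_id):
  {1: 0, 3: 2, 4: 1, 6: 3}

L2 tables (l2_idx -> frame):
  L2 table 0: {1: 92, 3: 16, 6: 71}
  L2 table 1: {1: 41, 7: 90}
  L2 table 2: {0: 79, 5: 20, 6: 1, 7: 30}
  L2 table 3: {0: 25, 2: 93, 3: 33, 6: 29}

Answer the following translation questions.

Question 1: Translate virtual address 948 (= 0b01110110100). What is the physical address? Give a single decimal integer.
vaddr = 948 = 0b01110110100
Split: l1_idx=3, l2_idx=5, offset=20
L1[3] = 2
L2[2][5] = 20
paddr = 20 * 32 + 20 = 660

Answer: 660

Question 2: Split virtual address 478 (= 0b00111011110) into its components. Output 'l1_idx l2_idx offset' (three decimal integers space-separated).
vaddr = 478 = 0b00111011110
  top 3 bits -> l1_idx = 1
  next 3 bits -> l2_idx = 6
  bottom 5 bits -> offset = 30

Answer: 1 6 30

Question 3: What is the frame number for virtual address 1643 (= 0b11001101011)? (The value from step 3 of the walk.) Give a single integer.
vaddr = 1643: l1_idx=6, l2_idx=3
L1[6] = 3; L2[3][3] = 33

Answer: 33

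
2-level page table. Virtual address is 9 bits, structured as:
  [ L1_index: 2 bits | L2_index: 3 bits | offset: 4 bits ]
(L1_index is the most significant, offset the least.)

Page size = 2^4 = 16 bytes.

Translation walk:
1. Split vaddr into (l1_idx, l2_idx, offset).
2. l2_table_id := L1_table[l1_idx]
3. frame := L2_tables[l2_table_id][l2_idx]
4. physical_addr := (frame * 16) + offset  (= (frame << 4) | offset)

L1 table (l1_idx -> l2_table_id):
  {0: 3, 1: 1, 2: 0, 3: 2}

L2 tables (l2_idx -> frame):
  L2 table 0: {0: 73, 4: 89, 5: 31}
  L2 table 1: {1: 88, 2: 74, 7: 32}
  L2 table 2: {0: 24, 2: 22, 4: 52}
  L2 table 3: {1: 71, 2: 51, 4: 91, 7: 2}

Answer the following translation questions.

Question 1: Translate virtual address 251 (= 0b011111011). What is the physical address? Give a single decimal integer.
vaddr = 251 = 0b011111011
Split: l1_idx=1, l2_idx=7, offset=11
L1[1] = 1
L2[1][7] = 32
paddr = 32 * 16 + 11 = 523

Answer: 523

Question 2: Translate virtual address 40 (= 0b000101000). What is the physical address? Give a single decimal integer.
vaddr = 40 = 0b000101000
Split: l1_idx=0, l2_idx=2, offset=8
L1[0] = 3
L2[3][2] = 51
paddr = 51 * 16 + 8 = 824

Answer: 824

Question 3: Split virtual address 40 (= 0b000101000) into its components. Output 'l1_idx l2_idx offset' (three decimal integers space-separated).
Answer: 0 2 8

Derivation:
vaddr = 40 = 0b000101000
  top 2 bits -> l1_idx = 0
  next 3 bits -> l2_idx = 2
  bottom 4 bits -> offset = 8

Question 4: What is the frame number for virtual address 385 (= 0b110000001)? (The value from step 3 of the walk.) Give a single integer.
Answer: 24

Derivation:
vaddr = 385: l1_idx=3, l2_idx=0
L1[3] = 2; L2[2][0] = 24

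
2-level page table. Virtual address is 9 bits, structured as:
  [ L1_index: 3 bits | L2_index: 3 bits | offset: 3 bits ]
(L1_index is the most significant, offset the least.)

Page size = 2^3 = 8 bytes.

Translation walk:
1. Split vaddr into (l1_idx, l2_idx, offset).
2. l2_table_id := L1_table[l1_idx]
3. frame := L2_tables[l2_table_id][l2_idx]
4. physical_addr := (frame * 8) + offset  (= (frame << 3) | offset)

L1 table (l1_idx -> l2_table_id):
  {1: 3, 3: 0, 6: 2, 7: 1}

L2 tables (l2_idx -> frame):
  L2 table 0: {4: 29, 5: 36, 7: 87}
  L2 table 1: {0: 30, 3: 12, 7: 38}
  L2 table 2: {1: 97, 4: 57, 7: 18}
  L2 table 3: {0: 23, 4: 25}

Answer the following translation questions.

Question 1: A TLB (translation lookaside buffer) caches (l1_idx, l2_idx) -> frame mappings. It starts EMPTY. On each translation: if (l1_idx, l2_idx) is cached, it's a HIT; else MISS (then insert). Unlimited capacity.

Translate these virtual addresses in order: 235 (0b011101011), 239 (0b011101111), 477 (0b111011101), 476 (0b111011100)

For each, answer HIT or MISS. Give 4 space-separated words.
vaddr=235: (3,5) not in TLB -> MISS, insert
vaddr=239: (3,5) in TLB -> HIT
vaddr=477: (7,3) not in TLB -> MISS, insert
vaddr=476: (7,3) in TLB -> HIT

Answer: MISS HIT MISS HIT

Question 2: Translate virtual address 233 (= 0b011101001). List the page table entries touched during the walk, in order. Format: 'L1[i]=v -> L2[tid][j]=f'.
vaddr = 233 = 0b011101001
Split: l1_idx=3, l2_idx=5, offset=1

Answer: L1[3]=0 -> L2[0][5]=36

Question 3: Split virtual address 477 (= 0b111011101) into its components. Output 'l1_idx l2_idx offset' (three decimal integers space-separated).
vaddr = 477 = 0b111011101
  top 3 bits -> l1_idx = 7
  next 3 bits -> l2_idx = 3
  bottom 3 bits -> offset = 5

Answer: 7 3 5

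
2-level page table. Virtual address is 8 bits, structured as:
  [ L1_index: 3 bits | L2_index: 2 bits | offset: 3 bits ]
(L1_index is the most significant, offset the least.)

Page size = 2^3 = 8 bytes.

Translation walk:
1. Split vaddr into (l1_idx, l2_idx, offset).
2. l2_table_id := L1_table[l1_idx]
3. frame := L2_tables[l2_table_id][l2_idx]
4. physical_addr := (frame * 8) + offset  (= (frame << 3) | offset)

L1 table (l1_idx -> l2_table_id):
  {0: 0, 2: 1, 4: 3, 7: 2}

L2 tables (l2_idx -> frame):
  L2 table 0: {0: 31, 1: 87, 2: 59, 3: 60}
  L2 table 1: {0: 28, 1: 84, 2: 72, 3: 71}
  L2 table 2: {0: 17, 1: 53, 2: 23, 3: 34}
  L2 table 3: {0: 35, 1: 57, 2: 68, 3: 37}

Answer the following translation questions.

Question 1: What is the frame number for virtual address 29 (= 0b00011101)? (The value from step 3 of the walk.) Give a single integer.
Answer: 60

Derivation:
vaddr = 29: l1_idx=0, l2_idx=3
L1[0] = 0; L2[0][3] = 60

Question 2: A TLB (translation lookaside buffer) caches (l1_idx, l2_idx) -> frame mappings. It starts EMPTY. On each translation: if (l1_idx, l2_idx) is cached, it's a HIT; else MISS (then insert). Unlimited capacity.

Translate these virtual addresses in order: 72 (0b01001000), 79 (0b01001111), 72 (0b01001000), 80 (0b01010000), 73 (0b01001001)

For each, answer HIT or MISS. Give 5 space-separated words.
Answer: MISS HIT HIT MISS HIT

Derivation:
vaddr=72: (2,1) not in TLB -> MISS, insert
vaddr=79: (2,1) in TLB -> HIT
vaddr=72: (2,1) in TLB -> HIT
vaddr=80: (2,2) not in TLB -> MISS, insert
vaddr=73: (2,1) in TLB -> HIT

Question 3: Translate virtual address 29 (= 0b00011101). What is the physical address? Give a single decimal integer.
vaddr = 29 = 0b00011101
Split: l1_idx=0, l2_idx=3, offset=5
L1[0] = 0
L2[0][3] = 60
paddr = 60 * 8 + 5 = 485

Answer: 485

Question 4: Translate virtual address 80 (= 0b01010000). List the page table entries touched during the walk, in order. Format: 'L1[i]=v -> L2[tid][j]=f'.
Answer: L1[2]=1 -> L2[1][2]=72

Derivation:
vaddr = 80 = 0b01010000
Split: l1_idx=2, l2_idx=2, offset=0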